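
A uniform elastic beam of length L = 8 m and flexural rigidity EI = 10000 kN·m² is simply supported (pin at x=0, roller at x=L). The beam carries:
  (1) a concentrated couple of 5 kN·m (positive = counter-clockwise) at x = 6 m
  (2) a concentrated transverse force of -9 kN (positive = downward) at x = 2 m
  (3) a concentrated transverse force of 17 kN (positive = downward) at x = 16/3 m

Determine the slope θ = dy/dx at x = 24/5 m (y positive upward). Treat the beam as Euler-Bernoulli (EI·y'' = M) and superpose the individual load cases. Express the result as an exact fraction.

θ(24/5) = 763/3240000 rad

Load 1 — applied couple M₀=5 kN·m at a=6 m (b=L-a=2):
  θ_1 = (M₀x²/(2L)+C₁)/EI  [x≤a] with C₁=M₀(3b²-L²)/(6L)=-65/12 = (5·(24/5)²/(2·8)+(-65/12))/10000 = 107/600000 rad
Load 2 — point force P=-9 kN at a=2 m (b=L-a=6):
  θ_2 = -Pa(2L²-6Lx+3x²+a²)/(6LEI)  [x>a] = -(-9)·2·(2·8²-6·8·(24/5)+3·(24/5)²+2²)/(6·8·10000) = -549/500000 rad
Load 3 — point force P=17 kN at a=16/3 m (b=L-a=8/3):
  θ_3 = -Pb(L²-b²-3x²)/(6LEI)  [x≤a] = -17·(8/3)·(8²-(8/3)²-3·(24/5)²)/(6·8·10000) = 1462/1265625 rad
Superposition: θ = Σ θ_i = 763/3240000 rad ≈ 0.000235 rad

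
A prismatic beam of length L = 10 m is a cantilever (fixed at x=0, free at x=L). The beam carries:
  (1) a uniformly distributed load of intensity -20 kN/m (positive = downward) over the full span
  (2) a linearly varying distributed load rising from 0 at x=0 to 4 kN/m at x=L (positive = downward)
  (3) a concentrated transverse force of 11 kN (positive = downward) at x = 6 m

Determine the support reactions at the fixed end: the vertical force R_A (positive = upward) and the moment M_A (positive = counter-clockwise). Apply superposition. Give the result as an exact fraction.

Load 1 — uniform load w=-20 kN/m over full span:
  R_A = wL = (-20)·10 = -200 kN
  M_A = wL²/2 = (-20)·10²/2 = -1000 kN·m
Load 2 — triangular load w₀=4 kN/m (0→w₀ over full span):
  R_A = w₀L/2 = 4·10/2 = 20 kN
  M_A = w₀L²/3 = 4·10²/3 = 400/3 kN·m
Load 3 — point force P=11 kN at a=6 m (b=L-a=4):
  R_A = P = 11 kN
  M_A = Pa = 11·6 = 66 kN·m
Superposition: R_A = -169 kN, M_A = -2402/3 kN·m

R_A = -169 kN, M_A = -2402/3 kN·m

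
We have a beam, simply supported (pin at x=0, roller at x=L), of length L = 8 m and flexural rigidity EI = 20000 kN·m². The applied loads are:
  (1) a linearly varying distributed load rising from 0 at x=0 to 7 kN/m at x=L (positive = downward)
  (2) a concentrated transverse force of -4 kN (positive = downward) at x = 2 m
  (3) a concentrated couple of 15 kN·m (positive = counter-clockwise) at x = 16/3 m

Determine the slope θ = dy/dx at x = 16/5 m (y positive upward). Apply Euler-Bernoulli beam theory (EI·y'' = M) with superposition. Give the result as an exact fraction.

θ(16/5) = -78577/56250000 rad

Load 1 — triangular load w₀=7 kN/m (0→w₀ over full span):
  θ_1 = -w₀(7L⁴-30L²x²+15x⁴)/(360LEI) = -7·(7·8⁴-30·8²·(16/5)²+15·(16/5)⁴)/(360·8·20000) = -4522/3515625 rad
Load 2 — point force P=-4 kN at a=2 m (b=L-a=6):
  θ_2 = -Pa(2L²-6Lx+3x²+a²)/(6LEI)  [x>a] = -(-4)·2·(2·8²-6·8·(16/5)+3·(16/5)²+2²)/(6·8·20000) = 19/250000 rad
Load 3 — applied couple M₀=15 kN·m at a=16/3 m (b=L-a=8/3):
  θ_3 = (M₀x²/(2L)+C₁)/EI  [x≤a] with C₁=M₀(3b²-L²)/(6L)=-40/3 = (15·(16/5)²/(2·8)+(-40/3))/20000 = -7/37500 rad
Superposition: θ = Σ θ_i = -78577/56250000 rad ≈ -0.001397 rad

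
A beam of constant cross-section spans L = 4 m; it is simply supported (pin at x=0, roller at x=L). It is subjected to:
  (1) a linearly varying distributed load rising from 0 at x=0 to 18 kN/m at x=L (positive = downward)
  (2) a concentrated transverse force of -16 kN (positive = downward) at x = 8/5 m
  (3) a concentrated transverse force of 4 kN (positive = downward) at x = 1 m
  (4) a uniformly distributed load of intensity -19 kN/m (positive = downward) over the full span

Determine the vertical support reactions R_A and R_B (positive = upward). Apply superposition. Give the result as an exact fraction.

Load 1 — triangular load w₀=18 kN/m (0→w₀ over full span):
  R_A = w₀L/6 = 18·4/6 = 12 kN
  R_B = w₀L/3 = 18·4/3 = 24 kN
Load 2 — point force P=-16 kN at a=8/5 m (b=L-a=12/5):
  R_A = Pb/L = (-16)·(12/5)/4 = -48/5 kN
  R_B = Pa/L = (-16)·(8/5)/4 = -32/5 kN
Load 3 — point force P=4 kN at a=1 m (b=L-a=3):
  R_A = Pb/L = 4·3/4 = 3 kN
  R_B = Pa/L = 4·1/4 = 1 kN
Load 4 — uniform load w=-19 kN/m over full span:
  R_A = wL/2 = (-19)·4/2 = -38 kN
  R_B = wL/2 = (-19)·4/2 = -38 kN
Superposition: R_A = -163/5 kN, R_B = -97/5 kN

R_A = -163/5 kN, R_B = -97/5 kN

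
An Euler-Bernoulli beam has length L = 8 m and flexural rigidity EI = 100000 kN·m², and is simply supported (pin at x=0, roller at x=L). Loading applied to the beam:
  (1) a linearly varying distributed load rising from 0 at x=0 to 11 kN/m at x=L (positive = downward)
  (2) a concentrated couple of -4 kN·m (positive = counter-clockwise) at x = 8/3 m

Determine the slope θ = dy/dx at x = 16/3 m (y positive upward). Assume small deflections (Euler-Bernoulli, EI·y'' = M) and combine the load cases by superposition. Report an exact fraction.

Load 1 — triangular load w₀=11 kN/m (0→w₀ over full span):
  θ_1 = -w₀(7L⁴-30L²x²+15x⁴)/(360LEI) = -11·(7·8⁴-30·8²·(16/3)²+15·(16/3)⁴)/(360·8·100000) = 2002/3796875 rad
Load 2 — applied couple M₀=-4 kN·m at a=8/3 m (b=L-a=16/3):
  θ_2 = (M₀x²/(2L)-M₀(x-a)+C₁)/EI  [x>a] with C₁=M₀(3b²-L²)/(6L)=-16/9 = ((-4)·(16/3)²/(2·8)-(-4)·((16/3)-(8/3))+(-16/9))/100000 = 1/56250 rad
Superposition: θ = Σ θ_i = 4139/7593750 rad ≈ 0.000545 rad

θ(16/3) = 4139/7593750 rad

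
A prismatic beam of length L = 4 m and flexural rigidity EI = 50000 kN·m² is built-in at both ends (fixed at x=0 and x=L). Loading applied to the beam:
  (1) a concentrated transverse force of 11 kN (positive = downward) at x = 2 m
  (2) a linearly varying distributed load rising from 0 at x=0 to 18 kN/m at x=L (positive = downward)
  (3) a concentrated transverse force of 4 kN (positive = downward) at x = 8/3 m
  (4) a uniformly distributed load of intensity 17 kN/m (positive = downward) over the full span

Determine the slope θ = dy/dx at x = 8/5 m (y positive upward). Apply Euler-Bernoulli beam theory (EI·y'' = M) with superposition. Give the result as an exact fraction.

Load 1 — point force P=11 kN at a=2 m (b=L-a=2):
  θ_1 = -Pb²x(2aL-(3a+b)x)/(2L³EI)  [x≤a] = -11·2²·(8/5)·(2·2·4-(3·2+2)·(8/5))/(2·4³·50000) = -11/312500 rad
Load 2 — triangular load w₀=18 kN/m (0→w₀ over full span):
  θ_2 = -w₀(2x(L-x)(L-2x)(x+2L)+x²(L-x)²)/(120LEI) = -18·(2·(8/5)·(4-(8/5))·(4-2·(8/5))·((8/5)+2·4)+(8/5)²·(4-(8/5))²)/(120·4·50000) = -108/1953125 rad
Load 3 — point force P=4 kN at a=8/3 m (b=L-a=4/3):
  θ_3 = -Pb²x(2aL-(3a+b)x)/(2L³EI)  [x≤a] = -4·(4/3)²·(8/5)·(2·(8/3)·4-(3·(8/3)+(4/3))·(8/5))/(2·4³·50000) = -8/703125 rad
Load 4 — uniform load w=17 kN/m over full span:
  θ_4 = -wx(L-x)(L-2x)/(12EI) = -17·(8/5)·(4-(8/5))·(4-2·(8/5))/(12·50000) = -34/390625 rad
Superposition: θ = Σ θ_i = -13283/70312500 rad ≈ -0.000189 rad

θ(8/5) = -13283/70312500 rad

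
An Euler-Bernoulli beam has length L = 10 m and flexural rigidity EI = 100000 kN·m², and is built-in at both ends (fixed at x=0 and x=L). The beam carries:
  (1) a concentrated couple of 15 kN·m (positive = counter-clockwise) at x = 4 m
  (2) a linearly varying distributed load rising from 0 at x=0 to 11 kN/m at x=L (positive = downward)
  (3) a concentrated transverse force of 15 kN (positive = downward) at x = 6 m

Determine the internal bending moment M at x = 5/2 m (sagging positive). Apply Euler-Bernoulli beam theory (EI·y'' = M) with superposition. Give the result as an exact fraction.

Load 1 — applied couple M₀=15 kN·m at a=4 m (b=L-a=6):
  M_1 = R_Ax - M_A  [x≤a] with R_A=54/25, M_A=9/5 = (54/25)·(5/2) - (9/5) = 18/5 kN·m
Load 2 — triangular load w₀=11 kN/m (0→w₀ over full span):
  M_2 = 3w₀Lx/20 - w₀L²/30 - w₀x³/(6L) = 3·11·10·(5/2)/20 - 11·10²/30 - 11·(5/2)³/(6·10) = 55/32 kN·m
Load 3 — point force P=15 kN at a=6 m (b=L-a=4):
  M_3 = Pb²(3a+b)x/L³ - Pab²/L²  [x≤a] = 15·4²·(3·6+4)·(5/2)/10³ - 15·6·4²/10² = -6/5 kN·m
Superposition: M = Σ M_i = 659/160 kN·m ≈ 4.118750 kN·m

M(5/2) = 659/160 kN·m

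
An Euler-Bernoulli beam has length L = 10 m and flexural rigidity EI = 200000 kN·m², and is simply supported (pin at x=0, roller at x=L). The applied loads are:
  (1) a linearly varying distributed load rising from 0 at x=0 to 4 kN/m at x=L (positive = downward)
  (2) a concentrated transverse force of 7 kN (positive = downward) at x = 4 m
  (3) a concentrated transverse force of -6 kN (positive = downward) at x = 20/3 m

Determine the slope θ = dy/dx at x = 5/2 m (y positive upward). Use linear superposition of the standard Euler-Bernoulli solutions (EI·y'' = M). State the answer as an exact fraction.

θ(5/2) = -569297/1728000000 rad

Load 1 — triangular load w₀=4 kN/m (0→w₀ over full span):
  θ_1 = -w₀(7L⁴-30L²x²+15x⁴)/(360LEI) = -4·(7·10⁴-30·10²·(5/2)²+15·(5/2)⁴)/(360·10·200000) = -1327/4608000 rad
Load 2 — point force P=7 kN at a=4 m (b=L-a=6):
  θ_2 = -Pb(L²-b²-3x²)/(6LEI)  [x≤a] = -7·6·(10²-6²-3·(5/2)²)/(6·10·200000) = -1267/8000000 rad
Load 3 — point force P=-6 kN at a=20/3 m (b=L-a=10/3):
  θ_3 = -Pb(L²-b²-3x²)/(6LEI)  [x≤a] = -(-6)·(10/3)·(10²-(10/3)²-3·(5/2)²)/(6·10·200000) = 101/864000 rad
Superposition: θ = Σ θ_i = -569297/1728000000 rad ≈ -0.000329 rad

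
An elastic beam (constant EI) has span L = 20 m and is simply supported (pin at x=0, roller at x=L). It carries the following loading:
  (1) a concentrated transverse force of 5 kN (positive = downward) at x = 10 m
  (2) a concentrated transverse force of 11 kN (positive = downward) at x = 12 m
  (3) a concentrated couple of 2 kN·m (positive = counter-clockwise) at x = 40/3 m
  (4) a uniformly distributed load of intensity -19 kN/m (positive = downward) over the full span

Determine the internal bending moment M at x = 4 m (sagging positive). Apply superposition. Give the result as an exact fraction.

Load 1 — point force P=5 kN at a=10 m (b=L-a=10):
  M_1 = Pbx/L  [x≤a] = 5·10·4/20 = 10 kN·m
Load 2 — point force P=11 kN at a=12 m (b=L-a=8):
  M_2 = Pbx/L  [x≤a] = 11·8·4/20 = 88/5 kN·m
Load 3 — applied couple M₀=2 kN·m at a=40/3 m (b=L-a=20/3):
  M_3 = M₀x/L  [x≤a] = 2·4/20 = 2/5 kN·m
Load 4 — uniform load w=-19 kN/m over full span:
  M_4 = wx(L-x)/2 = (-19)·4·(20-4)/2 = -608 kN·m
Superposition: M = Σ M_i = -580 kN·m ≈ -580.000000 kN·m

M(4) = -580 kN·m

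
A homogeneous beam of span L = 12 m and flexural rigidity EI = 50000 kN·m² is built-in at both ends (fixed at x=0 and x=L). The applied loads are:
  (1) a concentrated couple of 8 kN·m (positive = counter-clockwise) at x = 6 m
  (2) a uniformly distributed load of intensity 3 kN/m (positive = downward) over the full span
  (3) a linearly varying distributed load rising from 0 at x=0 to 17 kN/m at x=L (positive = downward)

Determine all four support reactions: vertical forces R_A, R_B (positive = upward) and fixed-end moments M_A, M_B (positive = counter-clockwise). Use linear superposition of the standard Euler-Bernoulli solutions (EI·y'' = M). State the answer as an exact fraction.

R_A = 248/5 kN, M_A = 598/5 kN·m, R_B = 442/5 kN, M_B = -782/5 kN·m

Load 1 — applied couple M₀=8 kN·m at a=6 m (b=L-a=6):
  R_A = 6M₀ab/L³ = 6·8·6·6/12³ = 1 kN
  M_A = M₀b(2a-b)/L² = 8·6·(2·6-6)/12² = 2 kN·m
  R_B = -6M₀ab/L³ = -6·8·6·6/12³ = -1 kN
  M_B = M₀a(2b-a)/L² = 8·6·(2·6-6)/12² = 2 kN·m
Load 2 — uniform load w=3 kN/m over full span:
  R_A = wL/2 = 3·12/2 = 18 kN
  M_A = wL²/12 = 3·12²/12 = 36 kN·m
  R_B = wL/2 = 3·12/2 = 18 kN
  M_B = -wL²/12 = -3·12²/12 = -36 kN·m
Load 3 — triangular load w₀=17 kN/m (0→w₀ over full span):
  R_A = 3w₀L/20 = 3·17·12/20 = 153/5 kN
  M_A = w₀L²/30 = 17·12²/30 = 408/5 kN·m
  R_B = 7w₀L/20 = 7·17·12/20 = 357/5 kN
  M_B = -w₀L²/20 = -17·12²/20 = -612/5 kN·m
Superposition: R_A = 248/5 kN, M_A = 598/5 kN·m, R_B = 442/5 kN, M_B = -782/5 kN·m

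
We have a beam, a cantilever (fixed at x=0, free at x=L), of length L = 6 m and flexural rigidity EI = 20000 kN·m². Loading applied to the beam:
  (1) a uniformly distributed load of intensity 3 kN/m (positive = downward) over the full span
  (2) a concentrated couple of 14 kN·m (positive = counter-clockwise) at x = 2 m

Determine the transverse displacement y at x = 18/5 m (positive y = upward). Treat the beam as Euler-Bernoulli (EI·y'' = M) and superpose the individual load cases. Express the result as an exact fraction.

Load 1 — uniform load w=3 kN/m over full span:
  y_1 = -wx²(x²-4Lx+6L²)/(24EI) = -3·(18/5)²·((18/5)²-4·6·(18/5)+6·6²)/(24·20000) = -72171/6250000 m
Load 2 — applied couple M₀=14 kN·m at a=2 m (b=L-a=4):
  y_2 = M₀a(2x-a)/(2EI)  [x>a] = 14·2·(2·(18/5)-2)/(2·20000) = 91/25000 m
Superposition: y = Σ y_i = -49421/6250000 m ≈ -0.007907 m

y(18/5) = -49421/6250000 m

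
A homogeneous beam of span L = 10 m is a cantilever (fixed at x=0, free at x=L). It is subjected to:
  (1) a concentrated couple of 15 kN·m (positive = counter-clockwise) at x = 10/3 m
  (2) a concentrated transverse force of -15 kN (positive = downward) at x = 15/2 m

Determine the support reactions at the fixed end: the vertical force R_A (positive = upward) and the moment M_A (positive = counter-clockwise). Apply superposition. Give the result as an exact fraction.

Load 1 — applied couple M₀=15 kN·m at a=10/3 m (b=L-a=20/3):
  R_A = 0 kN
  M_A = -M₀ = -15 kN·m
Load 2 — point force P=-15 kN at a=15/2 m (b=L-a=5/2):
  R_A = P = (-15) = -15 kN
  M_A = Pa = (-15)·(15/2) = -225/2 kN·m
Superposition: R_A = -15 kN, M_A = -255/2 kN·m

R_A = -15 kN, M_A = -255/2 kN·m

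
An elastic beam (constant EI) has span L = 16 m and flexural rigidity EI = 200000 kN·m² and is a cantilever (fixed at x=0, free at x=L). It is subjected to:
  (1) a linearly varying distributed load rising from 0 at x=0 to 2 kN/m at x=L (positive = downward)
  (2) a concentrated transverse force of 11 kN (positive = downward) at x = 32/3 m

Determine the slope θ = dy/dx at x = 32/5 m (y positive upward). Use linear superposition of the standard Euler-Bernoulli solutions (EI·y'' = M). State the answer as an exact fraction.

θ(32/5) = -38056/5859375 rad

Load 1 — triangular load w₀=2 kN/m (0→w₀ over full span):
  θ_1 = (w₀Lx²/4-w₀L²x/3-w₀x⁴/(24L))/EI = (2·16·(32/5)²/4-2·16²·(32/5)/3-2·(32/5)⁴/(24·16))/200000 = -7552/1953125 rad
Load 2 — point force P=11 kN at a=32/3 m (b=L-a=16/3):
  θ_2 = -Px(2a-x)/(2EI)  [x≤a] = -11·(32/5)·(2·(32/3)-(32/5))/(2·200000) = -616/234375 rad
Superposition: θ = Σ θ_i = -38056/5859375 rad ≈ -0.006495 rad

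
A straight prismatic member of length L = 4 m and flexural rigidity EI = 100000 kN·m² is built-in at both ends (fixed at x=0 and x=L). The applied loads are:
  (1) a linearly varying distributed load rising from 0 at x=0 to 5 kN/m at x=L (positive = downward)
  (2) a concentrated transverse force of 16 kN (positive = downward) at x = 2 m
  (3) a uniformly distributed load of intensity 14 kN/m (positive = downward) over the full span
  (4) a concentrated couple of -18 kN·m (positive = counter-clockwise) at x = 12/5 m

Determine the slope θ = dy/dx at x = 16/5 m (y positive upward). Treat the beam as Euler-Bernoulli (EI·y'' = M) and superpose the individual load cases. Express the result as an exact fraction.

θ(16/5) = 2819/23437500 rad

Load 1 — triangular load w₀=5 kN/m (0→w₀ over full span):
  θ_1 = -w₀(2x(L-x)(L-2x)(x+2L)+x²(L-x)²)/(120LEI) = -5·(2·(16/5)·(4-(16/5))·(4-2·(16/5))·((16/5)+2·4)+(16/5)²·(4-(16/5))²)/(120·4·100000) = 16/1171875 rad
Load 2 — point force P=16 kN at a=2 m (b=L-a=2):
  θ_2 = Pa²(L-x)(2bL-(3b+a)(L-x))/(2L³EI)  [x>a] = 16·2²·(4-(16/5))·(2·2·4-(3·2+2)·(4-(16/5)))/(2·4³·100000) = 3/78125 rad
Load 3 — uniform load w=14 kN/m over full span:
  θ_3 = -wx(L-x)(L-2x)/(12EI) = -14·(16/5)·(4-(16/5))·(4-2·(16/5))/(12·100000) = 28/390625 rad
Load 4 — applied couple M₀=-18 kN·m at a=12/5 m (b=L-a=8/5):
  θ_4 = (R_Ax²/2 - M_Ax - M₀(x-a))/EI  [x>a] with R_A=-162/25, M_A=-144/25 = ((-162/25)·(16/5)²/2 - (-144/25)·(16/5) - (-18)·((16/5)-(12/5)))/100000 = -27/7812500 rad
Superposition: θ = Σ θ_i = 2819/23437500 rad ≈ 0.000120 rad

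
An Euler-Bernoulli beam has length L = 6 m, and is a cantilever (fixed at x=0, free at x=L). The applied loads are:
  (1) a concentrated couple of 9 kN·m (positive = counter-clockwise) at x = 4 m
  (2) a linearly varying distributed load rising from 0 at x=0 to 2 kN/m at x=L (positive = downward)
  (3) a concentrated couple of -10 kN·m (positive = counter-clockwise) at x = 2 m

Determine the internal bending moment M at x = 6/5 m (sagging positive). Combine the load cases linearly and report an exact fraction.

Load 1 — applied couple M₀=9 kN·m at a=4 m (b=L-a=2):
  M_1 = M₀  [x≤a] = 9 = 9 kN·m
Load 2 — triangular load w₀=2 kN/m (0→w₀ over full span):
  M_2 = w₀Lx/2 - w₀L²/3 - w₀x³/(6L) = 2·6·(6/5)/2 - 2·6²/3 - 2·(6/5)³/(6·6) = -2112/125 kN·m
Load 3 — applied couple M₀=-10 kN·m at a=2 m (b=L-a=4):
  M_3 = M₀  [x≤a] = (-10) = -10 kN·m
Superposition: M = Σ M_i = -2237/125 kN·m ≈ -17.896000 kN·m

M(6/5) = -2237/125 kN·m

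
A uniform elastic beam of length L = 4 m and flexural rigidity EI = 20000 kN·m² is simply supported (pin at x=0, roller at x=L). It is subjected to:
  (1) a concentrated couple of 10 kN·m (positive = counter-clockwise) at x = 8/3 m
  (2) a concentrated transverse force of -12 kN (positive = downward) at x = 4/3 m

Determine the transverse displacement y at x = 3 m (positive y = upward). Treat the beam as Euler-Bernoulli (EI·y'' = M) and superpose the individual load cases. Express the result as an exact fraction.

y(3) = 667/2160000 m

Load 1 — applied couple M₀=10 kN·m at a=8/3 m (b=L-a=4/3):
  y_1 = (M₀x³/(6L)-M₀(x-a)²/2+C₁x)/EI  [x>a] with C₁=M₀(3b²-L²)/(6L)=-40/9 = (10·3³/(6·4)-10·(3-(8/3))²/2+(-40/9)·3)/20000 = -19/144000 m
Load 2 — point force P=-12 kN at a=4/3 m (b=L-a=8/3):
  y_2 = -Pa(L-x)(2Lx-a²-x²)/(6LEI)  [x>a] = -(-12)·(4/3)·(4-3)·(2·4·3-(4/3)²-3²)/(6·4·20000) = 119/270000 m
Superposition: y = Σ y_i = 667/2160000 m ≈ 0.000309 m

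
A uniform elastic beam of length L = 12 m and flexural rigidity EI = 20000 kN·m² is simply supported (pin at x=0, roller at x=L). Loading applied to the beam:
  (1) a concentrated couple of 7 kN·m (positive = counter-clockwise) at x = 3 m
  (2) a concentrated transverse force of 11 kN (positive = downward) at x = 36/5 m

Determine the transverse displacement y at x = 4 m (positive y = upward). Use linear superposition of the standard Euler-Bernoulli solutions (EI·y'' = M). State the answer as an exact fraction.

Load 1 — applied couple M₀=7 kN·m at a=3 m (b=L-a=9):
  y_1 = (M₀x³/(6L)-M₀(x-a)²/2+C₁x)/EI  [x>a] with C₁=M₀(3b²-L²)/(6L)=77/8 = (7·4³/(6·12)-7·(4-3)²/2+(77/8)·4)/20000 = 371/180000 m
Load 2 — point force P=11 kN at a=36/5 m (b=L-a=24/5):
  y_2 = -Pbx(L²-b²-x²)/(6LEI)  [x≤a] = -11·(24/5)·4·(12²-(24/5)²-4²)/(6·12·20000) = -3608/234375 m
Superposition: y = Σ y_i = -299993/22500000 m ≈ -0.013333 m

y(4) = -299993/22500000 m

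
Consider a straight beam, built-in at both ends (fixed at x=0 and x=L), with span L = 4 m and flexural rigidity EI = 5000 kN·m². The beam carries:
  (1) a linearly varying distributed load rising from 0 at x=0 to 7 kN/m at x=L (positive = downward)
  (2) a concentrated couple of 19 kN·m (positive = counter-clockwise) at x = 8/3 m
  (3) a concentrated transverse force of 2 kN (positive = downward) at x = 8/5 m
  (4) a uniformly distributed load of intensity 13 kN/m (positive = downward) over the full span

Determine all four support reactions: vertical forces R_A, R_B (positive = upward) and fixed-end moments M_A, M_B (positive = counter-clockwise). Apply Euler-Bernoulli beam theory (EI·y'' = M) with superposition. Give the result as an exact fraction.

R_A = 14186/375 kN, M_A = 3569/125 kN·m, R_B = 11314/375 kN, M_B = -8888/375 kN·m

Load 1 — triangular load w₀=7 kN/m (0→w₀ over full span):
  R_A = 3w₀L/20 = 3·7·4/20 = 21/5 kN
  M_A = w₀L²/30 = 7·4²/30 = 56/15 kN·m
  R_B = 7w₀L/20 = 7·7·4/20 = 49/5 kN
  M_B = -w₀L²/20 = -7·4²/20 = -28/5 kN·m
Load 2 — applied couple M₀=19 kN·m at a=8/3 m (b=L-a=4/3):
  R_A = 6M₀ab/L³ = 6·19·(8/3)·(4/3)/4³ = 19/3 kN
  M_A = M₀b(2a-b)/L² = 19·(4/3)·(2·(8/3)-(4/3))/4² = 19/3 kN·m
  R_B = -6M₀ab/L³ = -6·19·(8/3)·(4/3)/4³ = -19/3 kN
  M_B = M₀a(2b-a)/L² = 19·(8/3)·(2·(4/3)-(8/3))/4² = 0 kN·m
Load 3 — point force P=2 kN at a=8/5 m (b=L-a=12/5):
  R_A = Pb²(3a+b)/L³ = 2·(12/5)²·(3·(8/5)+(12/5))/4³ = 162/125 kN
  M_A = Pab²/L² = 2·(8/5)·(12/5)²/4² = 144/125 kN·m
  R_B = Pa²(a+3b)/L³ = 2·(8/5)²·((8/5)+3·(12/5))/4³ = 88/125 kN
  M_B = -Pa²b/L² = -2·(8/5)²·(12/5)/4² = -96/125 kN·m
Load 4 — uniform load w=13 kN/m over full span:
  R_A = wL/2 = 13·4/2 = 26 kN
  M_A = wL²/12 = 13·4²/12 = 52/3 kN·m
  R_B = wL/2 = 13·4/2 = 26 kN
  M_B = -wL²/12 = -13·4²/12 = -52/3 kN·m
Superposition: R_A = 14186/375 kN, M_A = 3569/125 kN·m, R_B = 11314/375 kN, M_B = -8888/375 kN·m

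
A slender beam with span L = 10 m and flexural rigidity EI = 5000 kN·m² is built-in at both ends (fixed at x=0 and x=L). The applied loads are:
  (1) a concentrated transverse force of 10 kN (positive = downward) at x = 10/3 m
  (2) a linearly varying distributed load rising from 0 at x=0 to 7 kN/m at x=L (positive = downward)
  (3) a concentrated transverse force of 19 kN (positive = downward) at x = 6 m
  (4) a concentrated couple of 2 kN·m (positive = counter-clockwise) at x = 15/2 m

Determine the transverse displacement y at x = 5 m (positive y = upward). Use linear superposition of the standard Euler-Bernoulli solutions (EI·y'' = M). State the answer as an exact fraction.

y(5) = -287087/6480000 m

Load 1 — point force P=10 kN at a=10/3 m (b=L-a=20/3):
  y_1 = -Pa²(L-x)²(3bL-(3b+a)(L-x))/(6L³EI)  [x>a] = -10·(10/3)²·(10-5)²·(3·(20/3)·10-(3·(20/3)+(10/3))·(10-5))/(6·10³·5000) = -5/648 m
Load 2 — triangular load w₀=7 kN/m (0→w₀ over full span):
  y_2 = -w₀x²(L-x)²(x+2L)/(120LEI) = -7·5²·(10-5)²·(5+2·10)/(120·10·5000) = -7/384 m
Load 3 — point force P=19 kN at a=6 m (b=L-a=4):
  y_3 = -Pb²x²(3aL-(3a+b)x)/(6L³EI)  [x≤a] = -19·4²·5²·(3·6·10-(3·6+4)·5)/(6·10³·5000) = -133/7500 m
Load 4 — applied couple M₀=2 kN·m at a=15/2 m (b=L-a=5/2):
  y_4 = (R_Ax³/6 - M_Ax²/2)/EI  [x≤a] with R_A=9/40, M_A=5/8 = ((9/40)·5³/6 - (5/8)·5²/2)/5000 = -1/1600 m
Superposition: y = Σ y_i = -287087/6480000 m ≈ -0.044304 m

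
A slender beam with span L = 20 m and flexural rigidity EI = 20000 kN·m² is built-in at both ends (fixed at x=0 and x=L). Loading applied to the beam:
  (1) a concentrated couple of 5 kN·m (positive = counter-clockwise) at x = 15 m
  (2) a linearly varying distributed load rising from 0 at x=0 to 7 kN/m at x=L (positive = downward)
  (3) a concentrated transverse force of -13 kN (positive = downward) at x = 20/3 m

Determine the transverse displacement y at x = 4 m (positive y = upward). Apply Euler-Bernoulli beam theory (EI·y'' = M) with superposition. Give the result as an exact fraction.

y(4) = -1335371/81000000 m

Load 1 — applied couple M₀=5 kN·m at a=15 m (b=L-a=5):
  y_1 = (R_Ax³/6 - M_Ax²/2)/EI  [x≤a] with R_A=9/32, M_A=25/16 = ((9/32)·4³/6 - (25/16)·4²/2)/20000 = -19/40000 m
Load 2 — triangular load w₀=7 kN/m (0→w₀ over full span):
  y_2 = -w₀x²(L-x)²(x+2L)/(120LEI) = -7·4²·(20-4)²·(4+2·20)/(120·20·20000) = -1232/46875 m
Load 3 — point force P=-13 kN at a=20/3 m (b=L-a=40/3):
  y_3 = -Pb²x²(3aL-(3a+b)x)/(6L³EI)  [x≤a] = -(-13)·(40/3)²·4²·(3·(20/3)·20-(3·(20/3)+(40/3))·4)/(6·20³·20000) = 104/10125 m
Superposition: y = Σ y_i = -1335371/81000000 m ≈ -0.016486 m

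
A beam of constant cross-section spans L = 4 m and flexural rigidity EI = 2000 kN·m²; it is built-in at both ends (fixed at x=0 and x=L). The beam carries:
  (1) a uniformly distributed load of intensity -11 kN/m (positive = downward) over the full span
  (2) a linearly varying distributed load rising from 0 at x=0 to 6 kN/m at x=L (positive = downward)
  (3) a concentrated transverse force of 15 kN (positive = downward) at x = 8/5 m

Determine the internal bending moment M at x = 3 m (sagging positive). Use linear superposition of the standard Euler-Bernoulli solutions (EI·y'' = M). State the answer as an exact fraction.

M(3) = -439/300 kN·m

Load 1 — uniform load w=-11 kN/m over full span:
  M_1 = wLx/2 - wL²/12 - wx²/2 = (-11)·4·3/2 - (-11)·4²/12 - (-11)·3²/2 = -11/6 kN·m
Load 2 — triangular load w₀=6 kN/m (0→w₀ over full span):
  M_2 = 3w₀Lx/20 - w₀L²/30 - w₀x³/(6L) = 3·6·4·3/20 - 6·4²/30 - 6·3³/(6·4) = 17/20 kN·m
Load 3 — point force P=15 kN at a=8/5 m (b=L-a=12/5):
  M_3 = Pa²(a+3b)(L-x)/L³ - Pa²b/L²  [x>a] = 15·(8/5)²·((8/5)+3·(12/5))·(4-3)/4³ - 15·(8/5)²·(12/5)/4² = -12/25 kN·m
Superposition: M = Σ M_i = -439/300 kN·m ≈ -1.463333 kN·m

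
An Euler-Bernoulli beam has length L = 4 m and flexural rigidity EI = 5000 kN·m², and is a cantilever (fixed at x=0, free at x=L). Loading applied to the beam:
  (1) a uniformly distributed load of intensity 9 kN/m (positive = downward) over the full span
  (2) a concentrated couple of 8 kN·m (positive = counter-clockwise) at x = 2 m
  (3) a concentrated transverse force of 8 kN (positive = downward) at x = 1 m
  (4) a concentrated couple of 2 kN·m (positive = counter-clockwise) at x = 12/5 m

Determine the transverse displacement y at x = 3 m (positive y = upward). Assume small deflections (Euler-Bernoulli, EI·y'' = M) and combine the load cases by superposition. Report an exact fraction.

y(3) = -97441/3000000 m

Load 1 — uniform load w=9 kN/m over full span:
  y_1 = -wx²(x²-4Lx+6L²)/(24EI) = -9·3²·(3²-4·4·3+6·4²)/(24·5000) = -1539/40000 m
Load 2 — applied couple M₀=8 kN·m at a=2 m (b=L-a=2):
  y_2 = M₀a(2x-a)/(2EI)  [x>a] = 8·2·(2·3-2)/(2·5000) = 4/625 m
Load 3 — point force P=8 kN at a=1 m (b=L-a=3):
  y_3 = -Pa²(3x-a)/(6EI)  [x>a] = -8·1²·(3·3-1)/(6·5000) = -4/1875 m
Load 4 — applied couple M₀=2 kN·m at a=12/5 m (b=L-a=8/5):
  y_4 = M₀a(2x-a)/(2EI)  [x>a] = 2·(12/5)·(2·3-(12/5))/(2·5000) = 27/15625 m
Superposition: y = Σ y_i = -97441/3000000 m ≈ -0.032480 m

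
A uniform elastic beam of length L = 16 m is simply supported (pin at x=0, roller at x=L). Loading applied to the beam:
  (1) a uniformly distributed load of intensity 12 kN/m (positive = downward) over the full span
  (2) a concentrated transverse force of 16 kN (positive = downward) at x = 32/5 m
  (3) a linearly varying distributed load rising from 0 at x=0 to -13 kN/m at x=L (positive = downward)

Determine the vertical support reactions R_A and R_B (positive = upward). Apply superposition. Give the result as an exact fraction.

R_A = 1064/15 kN, R_B = 496/15 kN

Load 1 — uniform load w=12 kN/m over full span:
  R_A = wL/2 = 12·16/2 = 96 kN
  R_B = wL/2 = 12·16/2 = 96 kN
Load 2 — point force P=16 kN at a=32/5 m (b=L-a=48/5):
  R_A = Pb/L = 16·(48/5)/16 = 48/5 kN
  R_B = Pa/L = 16·(32/5)/16 = 32/5 kN
Load 3 — triangular load w₀=-13 kN/m (0→w₀ over full span):
  R_A = w₀L/6 = (-13)·16/6 = -104/3 kN
  R_B = w₀L/3 = (-13)·16/3 = -208/3 kN
Superposition: R_A = 1064/15 kN, R_B = 496/15 kN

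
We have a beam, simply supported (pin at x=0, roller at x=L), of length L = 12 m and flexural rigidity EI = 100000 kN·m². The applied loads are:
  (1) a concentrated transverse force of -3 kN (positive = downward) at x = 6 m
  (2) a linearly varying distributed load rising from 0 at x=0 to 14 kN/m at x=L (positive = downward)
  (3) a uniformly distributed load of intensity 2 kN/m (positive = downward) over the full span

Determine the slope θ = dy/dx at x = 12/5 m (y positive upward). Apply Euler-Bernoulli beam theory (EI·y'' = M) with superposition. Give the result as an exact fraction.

Load 1 — point force P=-3 kN at a=6 m (b=L-a=6):
  θ_1 = -Pb(L²-b²-3x²)/(6LEI)  [x≤a] = -(-3)·6·(12²-6²-3·(12/5)²)/(6·12·100000) = 567/2500000 rad
Load 2 — triangular load w₀=14 kN/m (0→w₀ over full span):
  θ_2 = -w₀(7L⁴-30L²x²+15x⁴)/(360LEI) = -14·(7·12⁴-30·12²·(12/5)²+15·(12/5)⁴)/(360·12·100000) = -7644/1953125 rad
Load 3 — uniform load w=2 kN/m over full span:
  θ_3 = -w(L³-6Lx²+4x³)/(24EI) = -2·(12³-6·12·(12/5)²+4·(12/5)³)/(24·100000) = -891/781250 rad
Superposition: θ = Σ θ_i = -301713/62500000 rad ≈ -0.004827 rad

θ(12/5) = -301713/62500000 rad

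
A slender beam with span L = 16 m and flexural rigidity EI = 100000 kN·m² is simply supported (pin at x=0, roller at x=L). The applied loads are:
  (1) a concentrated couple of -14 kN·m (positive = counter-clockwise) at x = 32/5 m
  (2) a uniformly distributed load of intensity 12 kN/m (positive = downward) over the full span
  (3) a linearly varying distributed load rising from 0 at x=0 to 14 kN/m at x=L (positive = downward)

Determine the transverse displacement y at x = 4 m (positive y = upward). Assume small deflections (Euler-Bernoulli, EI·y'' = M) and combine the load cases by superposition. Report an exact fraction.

Load 1 — applied couple M₀=-14 kN·m at a=32/5 m (b=L-a=48/5):
  y_1 = (M₀x³/(6L)+C₁x)/EI  [x≤a] with C₁=M₀(3b²-L²)/(6L)=-224/75 = ((-14)·4³/(6·16)+(-224/75)·4)/100000 = -133/625000 m
Load 2 — uniform load w=12 kN/m over full span:
  y_2 = -wx(L³-2Lx²+x³)/(24EI) = -12·4·(16³-2·16·4²+4³)/(24·100000) = -228/3125 m
Load 3 — triangular load w₀=14 kN/m (0→w₀ over full span):
  y_3 = -w₀x(7L⁴-10L²x²+3x⁴)/(360LEI) = -14·4·(7·16⁴-10·16²·4²+3·4⁴)/(360·16·100000) = -763/18750 m
Superposition: y = Σ y_i = -213499/1875000 m ≈ -0.113866 m

y(4) = -213499/1875000 m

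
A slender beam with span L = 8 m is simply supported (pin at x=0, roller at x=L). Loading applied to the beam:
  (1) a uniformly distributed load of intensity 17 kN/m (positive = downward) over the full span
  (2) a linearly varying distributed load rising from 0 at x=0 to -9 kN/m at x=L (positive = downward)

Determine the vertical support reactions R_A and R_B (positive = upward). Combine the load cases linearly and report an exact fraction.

R_A = 56 kN, R_B = 44 kN

Load 1 — uniform load w=17 kN/m over full span:
  R_A = wL/2 = 17·8/2 = 68 kN
  R_B = wL/2 = 17·8/2 = 68 kN
Load 2 — triangular load w₀=-9 kN/m (0→w₀ over full span):
  R_A = w₀L/6 = (-9)·8/6 = -12 kN
  R_B = w₀L/3 = (-9)·8/3 = -24 kN
Superposition: R_A = 56 kN, R_B = 44 kN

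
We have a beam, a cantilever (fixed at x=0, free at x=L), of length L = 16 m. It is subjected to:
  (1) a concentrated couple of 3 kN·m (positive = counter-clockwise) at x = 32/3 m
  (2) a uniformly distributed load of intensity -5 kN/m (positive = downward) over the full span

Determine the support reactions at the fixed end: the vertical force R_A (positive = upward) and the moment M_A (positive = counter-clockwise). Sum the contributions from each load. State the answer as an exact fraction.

R_A = -80 kN, M_A = -643 kN·m

Load 1 — applied couple M₀=3 kN·m at a=32/3 m (b=L-a=16/3):
  R_A = 0 kN
  M_A = -M₀ = -3 kN·m
Load 2 — uniform load w=-5 kN/m over full span:
  R_A = wL = (-5)·16 = -80 kN
  M_A = wL²/2 = (-5)·16²/2 = -640 kN·m
Superposition: R_A = -80 kN, M_A = -643 kN·m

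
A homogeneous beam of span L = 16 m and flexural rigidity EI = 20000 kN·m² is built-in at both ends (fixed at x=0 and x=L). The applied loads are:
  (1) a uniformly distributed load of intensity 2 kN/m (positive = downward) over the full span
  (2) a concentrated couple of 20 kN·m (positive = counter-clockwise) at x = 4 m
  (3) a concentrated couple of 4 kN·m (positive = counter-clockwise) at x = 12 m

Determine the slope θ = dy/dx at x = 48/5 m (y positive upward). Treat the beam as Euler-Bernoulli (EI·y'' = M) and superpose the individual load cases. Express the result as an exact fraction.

Load 1 — uniform load w=2 kN/m over full span:
  θ_1 = -wx(L-x)(L-2x)/(12EI) = -2·(48/5)·(16-(48/5))·(16-2·(48/5))/(12·20000) = 128/78125 rad
Load 2 — applied couple M₀=20 kN·m at a=4 m (b=L-a=12):
  θ_2 = (R_Ax²/2 - M_Ax - M₀(x-a))/EI  [x>a] with R_A=45/32, M_A=-15/4 = ((45/32)·(48/5)²/2 - (-15/4)·(48/5) - 20·((48/5)-4))/20000 = -7/12500 rad
Load 3 — applied couple M₀=4 kN·m at a=12 m (b=L-a=4):
  θ_3 = (R_Ax²/2 - M_Ax)/EI  [x≤a] with R_A=9/32, M_A=5/4 = ((9/32)·(48/5)²/2 - (5/4)·(48/5))/20000 = 3/62500 rad
Superposition: θ = Σ θ_i = 88/78125 rad ≈ 0.001126 rad

θ(48/5) = 88/78125 rad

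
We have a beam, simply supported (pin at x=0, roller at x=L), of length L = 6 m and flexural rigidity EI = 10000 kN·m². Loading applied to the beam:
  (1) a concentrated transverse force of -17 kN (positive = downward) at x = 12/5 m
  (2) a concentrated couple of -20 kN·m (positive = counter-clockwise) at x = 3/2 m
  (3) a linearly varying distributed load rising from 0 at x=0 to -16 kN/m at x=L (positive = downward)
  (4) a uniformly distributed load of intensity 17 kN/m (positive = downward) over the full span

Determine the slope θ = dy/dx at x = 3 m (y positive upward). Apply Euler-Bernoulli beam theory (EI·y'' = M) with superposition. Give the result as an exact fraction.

Load 1 — point force P=-17 kN at a=12/5 m (b=L-a=18/5):
  θ_1 = -Pa(2L²-6Lx+3x²+a²)/(6LEI)  [x>a] = -(-17)·(12/5)·(2·6²-6·6·3+3·3²+(12/5)²)/(6·6·10000) = -459/1250000 rad
Load 2 — applied couple M₀=-20 kN·m at a=3/2 m (b=L-a=9/2):
  θ_2 = (M₀x²/(2L)-M₀(x-a)+C₁)/EI  [x>a] with C₁=M₀(3b²-L²)/(6L)=-55/4 = ((-20)·3²/(2·6)-(-20)·(3-(3/2))+(-55/4))/10000 = 1/8000 rad
Load 3 — triangular load w₀=-16 kN/m (0→w₀ over full span):
  θ_3 = -w₀(7L⁴-30L²x²+15x⁴)/(360LEI) = -(-16)·(7·6⁴-30·6²·3²+15·3⁴)/(360·6·10000) = 21/50000 rad
Load 4 — uniform load w=17 kN/m over full span:
  θ_4 = -w(L³-6Lx²+4x³)/(24EI) = -17·(6³-6·6·3²+4·3³)/(24·10000) = 0 rad
Superposition: θ = Σ θ_i = 889/5000000 rad ≈ 0.000178 rad

θ(3) = 889/5000000 rad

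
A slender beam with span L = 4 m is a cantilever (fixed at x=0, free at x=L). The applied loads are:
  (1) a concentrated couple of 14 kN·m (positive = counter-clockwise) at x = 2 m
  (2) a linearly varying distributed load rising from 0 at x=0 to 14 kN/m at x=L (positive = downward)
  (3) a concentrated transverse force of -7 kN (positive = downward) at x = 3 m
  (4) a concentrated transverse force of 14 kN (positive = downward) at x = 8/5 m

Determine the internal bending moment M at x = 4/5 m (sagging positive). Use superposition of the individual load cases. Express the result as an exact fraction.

M(4/5) = -12887/375 kN·m

Load 1 — applied couple M₀=14 kN·m at a=2 m (b=L-a=2):
  M_1 = M₀  [x≤a] = 14 = 14 kN·m
Load 2 — triangular load w₀=14 kN/m (0→w₀ over full span):
  M_2 = w₀Lx/2 - w₀L²/3 - w₀x³/(6L) = 14·4·(4/5)/2 - 14·4²/3 - 14·(4/5)³/(6·4) = -19712/375 kN·m
Load 3 — point force P=-7 kN at a=3 m (b=L-a=1):
  M_3 = -P(a-x)  [x≤a] = -(-7)·(3-(4/5)) = 77/5 kN·m
Load 4 — point force P=14 kN at a=8/5 m (b=L-a=12/5):
  M_4 = -P(a-x)  [x≤a] = -14·((8/5)-(4/5)) = -56/5 kN·m
Superposition: M = Σ M_i = -12887/375 kN·m ≈ -34.365333 kN·m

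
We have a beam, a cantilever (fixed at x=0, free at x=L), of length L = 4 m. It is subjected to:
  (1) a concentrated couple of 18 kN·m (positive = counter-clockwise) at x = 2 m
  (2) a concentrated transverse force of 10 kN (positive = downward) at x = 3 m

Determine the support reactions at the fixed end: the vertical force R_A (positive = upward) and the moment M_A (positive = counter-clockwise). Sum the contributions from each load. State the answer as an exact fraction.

R_A = 10 kN, M_A = 12 kN·m

Load 1 — applied couple M₀=18 kN·m at a=2 m (b=L-a=2):
  R_A = 0 kN
  M_A = -M₀ = -18 kN·m
Load 2 — point force P=10 kN at a=3 m (b=L-a=1):
  R_A = P = 10 kN
  M_A = Pa = 10·3 = 30 kN·m
Superposition: R_A = 10 kN, M_A = 12 kN·m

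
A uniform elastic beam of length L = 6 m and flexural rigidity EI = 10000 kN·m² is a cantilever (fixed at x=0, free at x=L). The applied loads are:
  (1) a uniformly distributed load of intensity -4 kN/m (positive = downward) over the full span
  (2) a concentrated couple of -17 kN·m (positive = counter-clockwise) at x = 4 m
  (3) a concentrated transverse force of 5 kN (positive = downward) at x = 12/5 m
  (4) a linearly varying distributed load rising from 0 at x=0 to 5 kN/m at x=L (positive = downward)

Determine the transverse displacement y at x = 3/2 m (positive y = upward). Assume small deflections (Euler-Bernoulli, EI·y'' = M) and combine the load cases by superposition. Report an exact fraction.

Load 1 — uniform load w=-4 kN/m over full span:
  y_1 = -wx²(x²-4Lx+6L²)/(24EI) = -(-4)·(3/2)²·((3/2)²-4·6·(3/2)+6·6²)/(24·10000) = 2187/320000 m
Load 2 — applied couple M₀=-17 kN·m at a=4 m (b=L-a=2):
  y_2 = M₀x²/(2EI)  [x≤a] = (-17)·(3/2)²/(2·10000) = -153/80000 m
Load 3 — point force P=5 kN at a=12/5 m (b=L-a=18/5):
  y_3 = -Px²(3a-x)/(6EI)  [x≤a] = -5·(3/2)²·(3·(12/5)-(3/2))/(6·10000) = -171/160000 m
Load 4 — triangular load w₀=5 kN/m (0→w₀ over full span):
  y_4 = (w₀Lx³/12-w₀L²x²/6-w₀x⁵/(120L))/EI = (5·6·(3/2)³/12-5·6²·(3/2)²/6-5·(3/2)⁵/(120·6))/10000 = -30267/5120000 m
Superposition: y = Σ y_i = -10539/5120000 m ≈ -0.002058 m

y(3/2) = -10539/5120000 m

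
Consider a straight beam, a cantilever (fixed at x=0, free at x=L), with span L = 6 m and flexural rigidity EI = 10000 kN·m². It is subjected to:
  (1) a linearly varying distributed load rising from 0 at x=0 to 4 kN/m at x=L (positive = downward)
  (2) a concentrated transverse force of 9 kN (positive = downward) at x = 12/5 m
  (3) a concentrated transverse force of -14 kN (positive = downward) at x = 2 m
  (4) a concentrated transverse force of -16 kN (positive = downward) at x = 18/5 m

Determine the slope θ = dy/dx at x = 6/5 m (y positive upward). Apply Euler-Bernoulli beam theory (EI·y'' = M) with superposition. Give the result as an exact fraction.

Load 1 — triangular load w₀=4 kN/m (0→w₀ over full span):
  θ_1 = (w₀Lx²/4-w₀L²x/3-w₀x⁴/(24L))/EI = (4·6·(6/5)²/4-4·6²·(6/5)/3-4·(6/5)⁴/(24·6))/10000 = -7659/1562500 rad
Load 2 — point force P=9 kN at a=12/5 m (b=L-a=18/5):
  θ_2 = -Px(2a-x)/(2EI)  [x≤a] = -9·(6/5)·(2·(12/5)-(6/5))/(2·10000) = -243/125000 rad
Load 3 — point force P=-14 kN at a=2 m (b=L-a=4):
  θ_3 = -Px(2a-x)/(2EI)  [x≤a] = -(-14)·(6/5)·(2·2-(6/5))/(2·10000) = 147/62500 rad
Load 4 — point force P=-16 kN at a=18/5 m (b=L-a=12/5):
  θ_4 = -Px(2a-x)/(2EI)  [x≤a] = -(-16)·(6/5)·(2·(18/5)-(6/5))/(2·10000) = 18/3125 rad
Superposition: θ = Σ θ_i = 3957/3125000 rad ≈ 0.001266 rad

θ(6/5) = 3957/3125000 rad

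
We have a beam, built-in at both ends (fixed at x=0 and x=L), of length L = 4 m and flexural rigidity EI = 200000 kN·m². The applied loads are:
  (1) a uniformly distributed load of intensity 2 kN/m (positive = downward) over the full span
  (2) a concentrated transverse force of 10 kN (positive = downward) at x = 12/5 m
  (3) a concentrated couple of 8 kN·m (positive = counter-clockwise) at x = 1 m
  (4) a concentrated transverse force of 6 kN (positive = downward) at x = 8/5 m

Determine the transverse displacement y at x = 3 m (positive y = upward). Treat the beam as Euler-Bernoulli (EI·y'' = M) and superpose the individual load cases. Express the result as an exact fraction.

Load 1 — uniform load w=2 kN/m over full span:
  y_1 = -wx²(L-x)²/(24EI) = -2·3²·(4-3)²/(24·200000) = -3/800000 m
Load 2 — point force P=10 kN at a=12/5 m (b=L-a=8/5):
  y_2 = -Pa²(L-x)²(3bL-(3b+a)(L-x))/(6L³EI)  [x>a] = -10·(12/5)²·(4-3)²·(3·(8/5)·4-(3·(8/5)+(12/5))·(4-3))/(6·4³·200000) = -9/1000000 m
Load 3 — applied couple M₀=8 kN·m at a=1 m (b=L-a=3):
  y_3 = (R_Ax³/6 - M_Ax²/2 - M₀(x-a)²/2)/EI  [x>a] with R_A=9/4, M_A=-3/2 = ((9/4)·3³/6 - (-3/2)·3²/2 - 8·(3-1)²/2)/200000 = 7/1600000 m
Load 4 — point force P=6 kN at a=8/5 m (b=L-a=12/5):
  y_4 = -Pa²(L-x)²(3bL-(3b+a)(L-x))/(6L³EI)  [x>a] = -6·(8/5)²·(4-3)²·(3·(12/5)·4-(3·(12/5)+(8/5))·(4-3))/(6·4³·200000) = -1/250000 m
Superposition: y = Σ y_i = -99/8000000 m ≈ -0.000012 m

y(3) = -99/8000000 m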